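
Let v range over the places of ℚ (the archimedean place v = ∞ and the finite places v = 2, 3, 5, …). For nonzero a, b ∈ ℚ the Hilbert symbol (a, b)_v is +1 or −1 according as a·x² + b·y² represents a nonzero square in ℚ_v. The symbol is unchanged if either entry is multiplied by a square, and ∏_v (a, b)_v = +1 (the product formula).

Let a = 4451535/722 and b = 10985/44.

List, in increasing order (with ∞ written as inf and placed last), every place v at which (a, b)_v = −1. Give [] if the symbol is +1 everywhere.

[5, 13]

(a, b) ≡ (1870, 715) mod (ℚ^×)²; places V = {2, 3, 5, 11, 13, 17, 19, 23, ∞}.
(a,b)_23: α=2, u≡15; β=0, v≡16 (mod 23); (15|23)=-1, (16|23)=+1; sign (−1)^0·-1^0·+1^2 = +1.
(a,b)_17: α=1, u≡9; β=0, v≡2 (mod 17); (9|17)=+1, (2|17)=+1; sign (−1)^0·+1^0·+1^1 = +1.
(a,b)_11: α=1, u≡4; β=-1, v≡10 (mod 11); (4|11)=+1, (10|11)=-1; sign (−1)^1·+1^-1·-1^1 = +1.
(a,b)_3: α=2, u≡1; β=0, v≡1 (mod 3); (1|3)=+1, (1|3)=+1; sign (−1)^0·+1^0·+1^2 = +1.
(a,b)_∞: sgn(1870)=+, sgn(715)=+, so +1.
(a,b)_13: α=0, u≡7; β=3, v≡1 (mod 13); (7|13)=-1, (1|13)=+1; sign (−1)^0·-1^3·+1^0 = -1.
(a,b)_2: α=-1, β=-2; u≡7, v≡3 (mod 8); ε(u)ε(v)=1·1, αω(v)=-1·1, βω(u)=-2·0; sum ≡ 0  ⇒  +1.
(a,b)_19: α=-2, u≡3; β=0, v≡10 (mod 19); (3|19)=-1, (10|19)=-1; sign (−1)^0·-1^0·-1^-2 = +1.
(a,b)_5: α=1, u≡1; β=1, v≡3 (mod 5); (1|5)=+1, (3|5)=-1; sign (−1)^0·+1^1·-1^1 = -1.
(1870, 715 / ℚ) ramifies at {5, 13}: a division algebra.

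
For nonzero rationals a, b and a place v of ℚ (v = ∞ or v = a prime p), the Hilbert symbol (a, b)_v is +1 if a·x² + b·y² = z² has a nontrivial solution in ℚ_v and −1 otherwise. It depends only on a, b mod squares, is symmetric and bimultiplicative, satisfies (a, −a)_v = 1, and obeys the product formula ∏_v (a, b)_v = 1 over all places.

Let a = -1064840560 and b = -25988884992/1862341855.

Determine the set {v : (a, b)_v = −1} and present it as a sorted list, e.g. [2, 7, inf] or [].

(a, b) ≡ (-1615, -3190) mod (ℚ^×)²; places V = {2, 3, 5, 7, 11, 17, 19, 23, 29, ∞}.
(a,b)_11: α=0, u≡8; β=-3, v≡8 (mod 11); (8|11)=-1, (8|11)=-1; sign (−1)^0·-1^-3·-1^0 = -1.
(a,b)_29: α=2, u≡9; β=1, v≡24 (mod 29); (9|29)=+1, (24|29)=+1; sign (−1)^0·+1^1·+1^2 = +1.
(a,b)_23: α=0, u≡8; β=-4, v≡19 (mod 23); (8|23)=+1, (19|23)=-1; sign (−1)^0·+1^-4·-1^0 = +1.
(a,b)_17: α=1, u≡10; β=0, v≡6 (mod 17); (10|17)=-1, (6|17)=-1; sign (−1)^0·-1^0·-1^1 = -1.
(a,b)_19: α=1, u≡3; β=0, v≡13 (mod 19); (3|19)=-1, (13|19)=-1; sign (−1)^0·-1^0·-1^1 = -1.
(a,b)_5: α=1, u≡3; β=-1, v≡3 (mod 5); (3|5)=-1, (3|5)=-1; sign (−1)^0·-1^-1·-1^1 = +1.
(a,b)_3: α=0, u≡2; β=6, v≡2 (mod 3); (2|3)=-1, (2|3)=-1; sign (−1)^0·-1^6·-1^0 = +1.
(a,b)_7: α=2, u≡4; β=4, v≡2 (mod 7); (4|7)=+1, (2|7)=+1; sign (−1)^0·+1^4·+1^2 = +1.
(a,b)_2: α=4, β=9; u≡1, v≡5 (mod 8); ε(u)ε(v)=0·0, αω(v)=4·1, βω(u)=9·0; sum ≡ 0  ⇒  +1.
(a,b)_∞: sgn(-1615)=−, sgn(-3190)=−, so -1.
|Ram(-1615, -3190)| = 4, even; anisotropic at {11, 17, 19, ∞}.

[11, 17, 19, inf]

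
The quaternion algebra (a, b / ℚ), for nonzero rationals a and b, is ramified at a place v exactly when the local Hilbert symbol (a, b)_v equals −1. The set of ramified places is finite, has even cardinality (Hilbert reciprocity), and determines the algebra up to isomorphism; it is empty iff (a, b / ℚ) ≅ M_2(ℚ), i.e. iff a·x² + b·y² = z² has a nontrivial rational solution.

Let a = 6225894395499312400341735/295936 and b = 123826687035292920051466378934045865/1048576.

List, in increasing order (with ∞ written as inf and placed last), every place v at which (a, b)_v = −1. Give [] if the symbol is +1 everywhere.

Mod squares: a ≡ 2495935, b ≡ 6347839103385. Check v ∈ {∞, 2, 3, 5, 13, 17, 19, 23, 29, 31, 41, 43, 47}.
v=5: a=5^1·(≡2), b=5^1·(≡3) mod 5; (2|5)=-1, (3|5)=-1; (−1)^{1·1·2}·(-1)^1·(-1)^1 = +1.
v=47: a=47^1·(≡21), b=47^1·(≡14) mod 47; (21|47)=+1, (14|47)=+1; (−1)^{1·1·23}·(+1)^1·(+1)^1 = -1.
v=2: v_2(a)=-10, v_2(b)=-20; units ≡ 7, 1 (mod 8); ε·ε+αω+βω = 1·0+-10·0+-20·0 ≡ 0  ⇒  (a,b)_2 = +1.
v=23: a=23^4·(≡10), b=23^5·(≡19) mod 23; (10|23)=-1, (19|23)=-1; (−1)^{4·5·11}·(-1)^5·(-1)^4 = -1.
v=41: a=41^2·(≡26), b=41^3·(≡11) mod 41; (26|41)=-1, (11|41)=-1; (−1)^{2·3·20}·(-1)^3·(-1)^2 = -1.
v=13: a=13^1·(≡5), b=13^3·(≡6) mod 13; (5|13)=-1, (6|13)=-1; (−1)^{1·3·6}·(-1)^3·(-1)^1 = +1.
v=17: a=17^-2·(≡11), b=17^0·(≡9) mod 17; (11|17)=-1, (9|17)=+1; (−1)^{-2·0·8}·(-1)^0·(+1)^-2 = +1.
v=3: a=3^8·(≡1), b=3^1·(≡2) mod 3; (1|3)=+1, (2|3)=-1; (−1)^{8·1·1}·(+1)^1·(-1)^8 = +1.
v=43: a=43^1·(≡35), b=43^1·(≡36) mod 43; (35|43)=+1, (36|43)=+1; (−1)^{1·1·21}·(+1)^1·(+1)^1 = -1.
v=∞: 2495935 > 0 and 6347839103385 > 0  ⇒  (a,b)_∞ = +1.
v=31: a=31^2·(≡7), b=31^3·(≡24) mod 31; (7|31)=+1, (24|31)=-1; (−1)^{2·3·15}·(+1)^3·(-1)^2 = +1.
v=19: a=19^1·(≡2), b=19^3·(≡15) mod 19; (2|19)=-1, (15|19)=-1; (−1)^{1·3·9}·(-1)^3·(-1)^1 = -1.
v=29: a=29^2·(≡21), b=29^5·(≡7) mod 29; (21|29)=-1, (7|29)=+1; (−1)^{2·5·14}·(-1)^5·(+1)^2 = -1.
Ram(2495935, 6347839103385) = {19, 23, 29, 41, 43, 47}; no ℚ_19-point on the conic.

[19, 23, 29, 41, 43, 47]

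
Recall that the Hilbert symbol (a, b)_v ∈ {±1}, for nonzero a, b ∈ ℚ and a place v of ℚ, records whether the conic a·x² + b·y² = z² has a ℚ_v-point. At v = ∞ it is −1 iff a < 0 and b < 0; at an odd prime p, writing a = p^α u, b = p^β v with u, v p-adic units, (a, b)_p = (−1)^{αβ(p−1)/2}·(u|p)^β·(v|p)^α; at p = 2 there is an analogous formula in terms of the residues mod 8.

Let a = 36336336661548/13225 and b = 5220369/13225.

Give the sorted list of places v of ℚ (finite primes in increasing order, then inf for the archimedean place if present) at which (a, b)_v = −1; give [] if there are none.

[7, 31]

(a, b) ≡ (3, 7161) mod (ℚ^×)²; places V = {2, 3, 5, 7, 11, 23, 31, ∞}.
(a,b)_2: α=2, β=0; u≡3, v≡1 (mod 8); ε(u)ε(v)=1·0, αω(v)=2·0, βω(u)=0·1; sum ≡ 0  ⇒  +1.
(a,b)_5: α=-2, u≡2; β=-2, v≡1 (mod 5); (2|5)=-1, (1|5)=+1; sign (−1)^0·-1^-2·+1^-2 = +1.
(a,b)_∞: sgn(3)=+, sgn(7161)=+, so +1.
(a,b)_31: α=2, u≡29; β=1, v≡2 (mod 31); (29|31)=-1, (2|31)=+1; sign (−1)^0·-1^1·+1^2 = -1.
(a,b)_23: α=-2, u≡13; β=-2, v≡18 (mod 23); (13|23)=+1, (18|23)=+1; sign (−1)^0·+1^-2·+1^-2 = +1.
(a,b)_7: α=2, u≡3; β=1, v≡4 (mod 7); (3|7)=-1, (4|7)=+1; sign (−1)^0·-1^1·+1^2 = -1.
(a,b)_11: α=2, u≡5; β=1, v≡2 (mod 11); (5|11)=+1, (2|11)=-1; sign (−1)^0·+1^1·-1^2 = +1.
(a,b)_3: α=13, u≡1; β=7, v≡2 (mod 3); (1|3)=+1, (2|3)=-1; sign (−1)^1·+1^7·-1^13 = +1.
(3, 7161 / ℚ) ramifies at {7, 31}: a division algebra.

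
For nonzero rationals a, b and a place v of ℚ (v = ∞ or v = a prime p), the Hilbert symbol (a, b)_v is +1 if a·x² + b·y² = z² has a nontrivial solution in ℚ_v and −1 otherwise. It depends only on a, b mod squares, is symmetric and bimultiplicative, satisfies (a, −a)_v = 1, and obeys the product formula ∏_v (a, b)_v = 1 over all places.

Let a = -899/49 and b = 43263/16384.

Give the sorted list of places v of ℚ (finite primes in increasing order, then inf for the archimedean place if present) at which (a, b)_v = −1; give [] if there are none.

Mod squares: a ≡ -899, b ≡ 4807. Check v ∈ {∞, 2, 3, 7, 11, 19, 23, 29, 31}.
v=23: a=23^0·(≡7), b=23^1·(≡8) mod 23; (7|23)=-1, (8|23)=+1; (−1)^{0·1·11}·(-1)^1·(+1)^0 = -1.
v=3: a=3^0·(≡1), b=3^2·(≡1) mod 3; (1|3)=+1, (1|3)=+1; (−1)^{0·2·1}·(+1)^2·(+1)^0 = +1.
v=11: a=11^0·(≡5), b=11^1·(≡10) mod 11; (5|11)=+1, (10|11)=-1; (−1)^{0·1·5}·(+1)^1·(-1)^0 = +1.
v=7: a=7^-2·(≡4), b=7^0·(≡6) mod 7; (4|7)=+1, (6|7)=-1; (−1)^{-2·0·3}·(+1)^0·(-1)^-2 = +1.
v=29: a=29^1·(≡26), b=29^0·(≡5) mod 29; (26|29)=-1, (5|29)=+1; (−1)^{1·0·14}·(-1)^0·(+1)^1 = +1.
v=19: a=19^0·(≡15), b=19^1·(≡9) mod 19; (15|19)=-1, (9|19)=+1; (−1)^{0·1·9}·(-1)^1·(+1)^0 = -1.
v=∞: -899 < 0 and 4807 > 0  ⇒  (a,b)_∞ = +1.
v=2: v_2(a)=0, v_2(b)=-14; units ≡ 5, 7 (mod 8); ε·ε+αω+βω = 0·1+0·0+-14·1 ≡ 0  ⇒  (a,b)_2 = +1.
v=31: a=31^1·(≡7), b=31^0·(≡5) mod 31; (7|31)=+1, (5|31)=+1; (−1)^{1·0·15}·(+1)^0·(+1)^1 = +1.
(-899, 4807 / ℚ) ramifies at {19, 23}: a division algebra.

[19, 23]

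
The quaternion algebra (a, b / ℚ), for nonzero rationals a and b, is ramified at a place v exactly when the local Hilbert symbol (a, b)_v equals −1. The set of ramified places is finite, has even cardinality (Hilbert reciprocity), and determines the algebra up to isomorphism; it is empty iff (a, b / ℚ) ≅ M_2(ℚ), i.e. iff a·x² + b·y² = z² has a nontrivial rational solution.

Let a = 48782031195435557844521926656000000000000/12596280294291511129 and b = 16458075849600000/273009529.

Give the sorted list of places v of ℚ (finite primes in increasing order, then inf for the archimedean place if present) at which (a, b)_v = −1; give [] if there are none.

Mod squares: a ≡ 339549, b ≡ 317478315. Check v ∈ {∞, 2, 3, 5, 7, 11, 13, 17, 19, 23, 31, 37, 41}.
v=37: a=37^3·(≡1), b=37^1·(≡27) mod 37; (1|37)=+1, (27|37)=+1; (−1)^{3·1·18}·(+1)^1·(+1)^3 = +1.
v=5: a=5^12·(≡4), b=5^5·(≡3) mod 5; (4|5)=+1, (3|5)=-1; (−1)^{12·5·2}·(+1)^5·(-1)^12 = +1.
v=31: a=31^-4·(≡26), b=31^-2·(≡12) mod 31; (26|31)=-1, (12|31)=-1; (−1)^{-4·-2·15}·(-1)^-2·(-1)^-4 = +1.
v=2: v_2(a)=26, v_2(b)=10; units ≡ 5, 3 (mod 8); ε·ε+αω+βω = 0·1+26·1+10·1 ≡ 0  ⇒  (a,b)_2 = +1.
v=41: a=41^-4·(≡19), b=41^-2·(≡7) mod 41; (19|41)=-1, (7|41)=-1; (−1)^{-4·-2·20}·(-1)^-2·(-1)^-4 = +1.
v=17: a=17^2·(≡1), b=17^1·(≡8) mod 17; (1|17)=+1, (8|17)=+1; (−1)^{2·1·8}·(+1)^1·(+1)^2 = +1.
v=19: a=19^5·(≡11), b=19^1·(≡4) mod 19; (11|19)=+1, (4|19)=+1; (−1)^{5·1·9}·(+1)^1·(+1)^5 = -1.
v=∞: 339549 > 0 and 317478315 > 0  ⇒  (a,b)_∞ = +1.
v=7: a=7^3·(≡1), b=7^1·(≡2) mod 7; (1|7)=+1, (2|7)=+1; (−1)^{3·1·3}·(+1)^1·(+1)^3 = -1.
v=3: a=3^9·(≡2), b=3^5·(≡1) mod 3; (2|3)=-1, (1|3)=+1; (−1)^{9·5·1}·(-1)^5·(+1)^9 = +1.
v=13: a=13^-6·(≡8), b=13^-2·(≡2) mod 13; (8|13)=-1, (2|13)=-1; (−1)^{-6·-2·6}·(-1)^-2·(-1)^-6 = +1.
v=23: a=23^3·(≡7), b=23^1·(≡2) mod 23; (7|23)=-1, (2|23)=+1; (−1)^{3·1·11}·(-1)^1·(+1)^3 = +1.
v=11: a=11^0·(≡5), b=11^1·(≡2) mod 11; (5|11)=+1, (2|11)=-1; (−1)^{0·1·5}·(+1)^1·(-1)^0 = +1.
(339549, 317478315 / ℚ) ramifies at {7, 19}: a division algebra.

[7, 19]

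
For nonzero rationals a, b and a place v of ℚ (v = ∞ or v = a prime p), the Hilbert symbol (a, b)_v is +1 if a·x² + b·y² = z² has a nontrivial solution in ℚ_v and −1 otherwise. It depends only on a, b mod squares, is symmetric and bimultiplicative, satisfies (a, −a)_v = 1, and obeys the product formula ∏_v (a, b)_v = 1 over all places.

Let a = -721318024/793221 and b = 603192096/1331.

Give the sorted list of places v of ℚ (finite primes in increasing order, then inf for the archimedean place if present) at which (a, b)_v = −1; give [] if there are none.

Mod squares: a ≡ -14586, b ≡ 374. Check v ∈ {∞, 2, 3, 7, 11, 13, 17, 43, 47}.
v=43: a=43^-2·(≡33), b=43^0·(≡18) mod 43; (33|43)=-1, (18|43)=-1; (−1)^{-2·0·21}·(-1)^0·(-1)^-2 = +1.
v=2: v_2(a)=3, v_2(b)=5; units ≡ 3, 3 (mod 8); ε·ε+αω+βω = 1·1+3·1+5·1 ≡ 1  ⇒  (a,b)_2 = -1.
v=3: a=3^-1·(≡1), b=3^8·(≡2) mod 3; (1|3)=+1, (2|3)=-1; (−1)^{-1·8·1}·(+1)^8·(-1)^-1 = -1.
v=47: a=47^2·(≡10), b=47^0·(≡20) mod 47; (10|47)=-1, (20|47)=-1; (−1)^{2·0·23}·(-1)^0·(-1)^2 = +1.
v=11: a=11^-1·(≡4), b=11^-3·(≡1) mod 11; (4|11)=+1, (1|11)=+1; (−1)^{-1·-3·5}·(+1)^-3·(+1)^-1 = -1.
v=∞: -14586 < 0 and 374 > 0  ⇒  (a,b)_∞ = +1.
v=7: a=7^4·(≡1), b=7^0·(≡3) mod 7; (1|7)=+1, (3|7)=-1; (−1)^{4·0·3}·(+1)^0·(-1)^4 = +1.
v=17: a=17^1·(≡15), b=17^1·(≡3) mod 17; (15|17)=+1, (3|17)=-1; (−1)^{1·1·8}·(+1)^1·(-1)^1 = -1.
v=13: a=13^-1·(≡10), b=13^2·(≡12) mod 13; (10|13)=+1, (12|13)=+1; (−1)^{-1·2·6}·(+1)^2·(+1)^-1 = +1.
Ram(-14586, 374) = {2, 3, 11, 17}; no ℚ_2-point on the conic.

[2, 3, 11, 17]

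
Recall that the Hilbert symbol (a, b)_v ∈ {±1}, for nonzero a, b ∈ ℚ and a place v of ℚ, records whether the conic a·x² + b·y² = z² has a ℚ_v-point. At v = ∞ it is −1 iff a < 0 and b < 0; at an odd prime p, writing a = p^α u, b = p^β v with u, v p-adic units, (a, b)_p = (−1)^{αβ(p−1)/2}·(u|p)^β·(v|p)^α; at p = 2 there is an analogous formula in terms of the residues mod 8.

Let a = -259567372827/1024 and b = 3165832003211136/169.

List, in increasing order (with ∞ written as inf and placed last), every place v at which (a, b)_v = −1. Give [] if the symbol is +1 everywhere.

(a, b) ≡ (-3, 28014) mod (ℚ^×)²; places V = {2, 3, 7, 13, 23, 29, ∞}.
(a,b)_∞: sgn(-3)=−, sgn(28014)=+, so +1.
(a,b)_3: α=5, u≡2; β=5, v≡2 (mod 3); (2|3)=-1, (2|3)=-1; sign (−1)^1·-1^5·-1^5 = -1.
(a,b)_29: α=2, u≡3; β=3, v≡24 (mod 29); (3|29)=-1, (24|29)=+1; sign (−1)^0·-1^3·+1^2 = -1.
(a,b)_2: α=-10, β=7; u≡5, v≡7 (mod 8); ε(u)ε(v)=0·1, αω(v)=-10·0, βω(u)=7·1; sum ≡ 1  ⇒  -1.
(a,b)_23: α=2, u≡17; β=3, v≡5 (mod 23); (17|23)=-1, (5|23)=-1; sign (−1)^0·-1^3·-1^2 = -1.
(a,b)_13: α=0, u≡3; β=-2, v≡12 (mod 13); (3|13)=+1, (12|13)=+1; sign (−1)^0·+1^-2·+1^0 = +1.
(a,b)_7: α=4, u≡4; β=3, v≡3 (mod 7); (4|7)=+1, (3|7)=-1; sign (−1)^0·+1^3·-1^4 = +1.
Ram(-3, 28014) = {2, 3, 23, 29}; no ℚ_2-point on the conic.

[2, 3, 23, 29]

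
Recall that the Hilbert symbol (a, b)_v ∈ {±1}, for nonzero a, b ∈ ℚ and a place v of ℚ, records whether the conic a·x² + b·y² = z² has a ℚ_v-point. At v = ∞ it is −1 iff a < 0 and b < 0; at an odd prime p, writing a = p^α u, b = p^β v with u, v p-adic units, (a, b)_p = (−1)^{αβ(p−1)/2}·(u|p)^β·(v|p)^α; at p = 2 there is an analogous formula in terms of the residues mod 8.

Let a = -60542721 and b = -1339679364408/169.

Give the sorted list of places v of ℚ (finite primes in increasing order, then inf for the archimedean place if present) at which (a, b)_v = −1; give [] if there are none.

(a, b) ≡ (-83049, -759455422) mod (ℚ^×)²; places V = {2, 3, 7, 11, 13, 19, 29, 31, 43, 47, ∞}.
(a,b)_∞: sgn(-83049)=−, sgn(-759455422)=−, so -1.
(a,b)_47: α=1, u≡33; β=1, v≡7 (mod 47); (33|47)=-1, (7|47)=+1; sign (−1)^1·-1^1·+1^1 = +1.
(a,b)_31: α=1, u≡9; β=1, v≡19 (mod 31); (9|31)=+1, (19|31)=+1; sign (−1)^1·+1^1·+1^1 = -1.
(a,b)_43: α=0, u≡32; β=1, v≡21 (mod 43); (32|43)=-1, (21|43)=+1; sign (−1)^0·-1^1·+1^0 = -1.
(a,b)_3: α=7, u≡1; β=2, v≡2 (mod 3); (1|3)=+1, (2|3)=-1; sign (−1)^0·+1^2·-1^7 = -1.
(a,b)_13: α=0, u≡8; β=-2, v≡5 (mod 13); (8|13)=-1, (5|13)=-1; sign (−1)^0·-1^-2·-1^0 = +1.
(a,b)_19: α=1, u≡12; β=1, v≡1 (mod 19); (12|19)=-1, (1|19)=+1; sign (−1)^1·-1^1·+1^1 = +1.
(a,b)_7: α=0, u≡6; β=2, v≡2 (mod 7); (6|7)=-1, (2|7)=+1; sign (−1)^0·-1^2·+1^0 = +1.
(a,b)_11: α=0, u≡3; β=1, v≡10 (mod 11); (3|11)=+1, (10|11)=-1; sign (−1)^0·+1^1·-1^0 = +1.
(a,b)_2: α=0, β=3; u≡7, v≡1 (mod 8); ε(u)ε(v)=1·0, αω(v)=0·0, βω(u)=3·0; sum ≡ 0  ⇒  +1.
(a,b)_29: α=0, u≡28; β=1, v≡13 (mod 29); (28|29)=+1, (13|29)=+1; sign (−1)^0·+1^1·+1^0 = +1.
|Ram(-83049, -759455422)| = 4, even; anisotropic at {3, 31, 43, ∞}.

[3, 31, 43, inf]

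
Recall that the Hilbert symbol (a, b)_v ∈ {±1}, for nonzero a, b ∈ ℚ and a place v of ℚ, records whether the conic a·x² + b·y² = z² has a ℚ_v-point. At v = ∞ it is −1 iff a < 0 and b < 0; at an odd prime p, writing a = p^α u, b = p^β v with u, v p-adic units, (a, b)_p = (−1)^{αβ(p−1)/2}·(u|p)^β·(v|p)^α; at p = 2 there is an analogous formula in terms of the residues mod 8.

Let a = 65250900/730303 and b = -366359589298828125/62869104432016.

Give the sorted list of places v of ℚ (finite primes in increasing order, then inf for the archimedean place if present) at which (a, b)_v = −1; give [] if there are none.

Mod squares: a ≡ 3003, b ≡ -5005. Check v ∈ {∞, 2, 3, 5, 7, 11, 13, 17, 19}.
v=17: a=17^-2·(≡5), b=17^-4·(≡11) mod 17; (5|17)=-1, (11|17)=-1; (−1)^{-2·-4·8}·(-1)^-4·(-1)^-2 = +1.
v=13: a=13^3·(≡4), b=13^5·(≡7) mod 13; (4|13)=+1, (7|13)=-1; (−1)^{3·5·6}·(+1)^5·(-1)^3 = -1.
v=7: a=7^-1·(≡1), b=7^1·(≡6) mod 7; (1|7)=+1, (6|7)=-1; (−1)^{-1·1·3}·(+1)^1·(-1)^-1 = +1.
v=11: a=11^1·(≡9), b=11^1·(≡6) mod 11; (9|11)=+1, (6|11)=-1; (−1)^{1·1·5}·(+1)^1·(-1)^1 = +1.
v=2: v_2(a)=2, v_2(b)=-4; units ≡ 3, 3 (mod 8); ε·ε+αω+βω = 1·1+2·1+-4·1 ≡ 1  ⇒  (a,b)_2 = -1.
v=5: a=5^2·(≡2), b=5^9·(≡4) mod 5; (2|5)=-1, (4|5)=+1; (−1)^{2·9·2}·(-1)^9·(+1)^2 = -1.
v=19: a=19^-2·(≡4), b=19^-6·(≡16) mod 19; (4|19)=+1, (16|19)=+1; (−1)^{-2·-6·9}·(+1)^-6·(+1)^-2 = +1.
v=3: a=3^3·(≡2), b=3^8·(≡2) mod 3; (2|3)=-1, (2|3)=-1; (−1)^{3·8·1}·(-1)^8·(-1)^3 = -1.
v=∞: 3003 > 0 and -5005 < 0  ⇒  (a,b)_∞ = +1.
|Ram(3003, -5005)| = 4, even; anisotropic at {2, 3, 5, 13}.

[2, 3, 5, 13]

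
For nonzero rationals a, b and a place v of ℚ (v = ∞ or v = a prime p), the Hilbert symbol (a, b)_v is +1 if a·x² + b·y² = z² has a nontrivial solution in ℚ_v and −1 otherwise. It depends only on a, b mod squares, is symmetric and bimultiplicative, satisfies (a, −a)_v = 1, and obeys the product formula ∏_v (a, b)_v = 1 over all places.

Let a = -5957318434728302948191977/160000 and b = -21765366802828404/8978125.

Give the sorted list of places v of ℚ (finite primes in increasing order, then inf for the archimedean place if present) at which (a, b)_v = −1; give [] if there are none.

Mod squares: a ≡ -273, b ≡ -1785. Check v ∈ {∞, 2, 3, 5, 7, 13, 17, 19, 23}.
v=∞: -273 < 0 and -1785 < 0  ⇒  (a,b)_∞ = -1.
v=19: a=19^2·(≡18), b=19^0·(≡9) mod 19; (18|19)=-1, (9|19)=+1; (−1)^{2·0·9}·(-1)^0·(+1)^2 = +1.
v=23: a=23^8·(≡4), b=23^6·(≡8) mod 23; (4|23)=+1, (8|23)=+1; (−1)^{8·6·11}·(+1)^6·(+1)^8 = +1.
v=17: a=17^0·(≡9), b=17^-1·(≡7) mod 17; (9|17)=+1, (7|17)=-1; (−1)^{0·-1·8}·(+1)^-1·(-1)^0 = +1.
v=7: a=7^7·(≡5), b=7^5·(≡1) mod 7; (5|7)=-1, (1|7)=+1; (−1)^{7·5·3}·(-1)^5·(+1)^7 = +1.
v=3: a=3^9·(≡2), b=3^7·(≡2) mod 3; (2|3)=-1, (2|3)=-1; (−1)^{9·7·1}·(-1)^7·(-1)^9 = -1.
v=2: v_2(a)=-8, v_2(b)=2; units ≡ 7, 7 (mod 8); ε·ε+αω+βω = 1·1+-8·0+2·0 ≡ 1  ⇒  (a,b)_2 = -1.
v=5: a=5^-4·(≡3), b=5^-5·(≡2) mod 5; (3|5)=-1, (2|5)=-1; (−1)^{-4·-5·2}·(-1)^-5·(-1)^-4 = -1.
v=13: a=13^1·(≡5), b=13^-2·(≡9) mod 13; (5|13)=-1, (9|13)=+1; (−1)^{1·-2·6}·(-1)^-2·(+1)^1 = +1.
(-273, -1785 / ℚ) ramifies at {2, 3, 5, ∞}: a division algebra.

[2, 3, 5, inf]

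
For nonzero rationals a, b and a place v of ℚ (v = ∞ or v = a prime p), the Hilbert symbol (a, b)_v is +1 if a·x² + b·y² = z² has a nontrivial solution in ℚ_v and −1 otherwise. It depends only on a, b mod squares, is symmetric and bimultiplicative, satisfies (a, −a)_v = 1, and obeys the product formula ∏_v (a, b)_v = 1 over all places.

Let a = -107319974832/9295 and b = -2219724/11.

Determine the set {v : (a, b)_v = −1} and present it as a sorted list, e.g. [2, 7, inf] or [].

[2, 11, 13, 19, 31, inf]

(a, b) ≡ (-17765, -75361) mod (ℚ^×)²; places V = {2, 3, 5, 7, 11, 13, 17, 19, 31, ∞}.
(a,b)_5: α=-1, u≡2; β=0, v≡1 (mod 5); (2|5)=-1, (1|5)=+1; sign (−1)^0·-1^0·+1^-1 = +1.
(a,b)_2: α=4, β=2; u≡3, v≡7 (mod 8); ε(u)ε(v)=1·1, αω(v)=4·0, βω(u)=2·1; sum ≡ 1  ⇒  -1.
(a,b)_11: α=-1, u≡2; β=-1, v≡10 (mod 11); (2|11)=-1, (10|11)=-1; sign (−1)^1·-1^-1·-1^-1 = -1.
(a,b)_19: α=1, u≡15; β=0, v≡18 (mod 19); (15|19)=-1, (18|19)=-1; sign (−1)^0·-1^0·-1^1 = -1.
(a,b)_∞: sgn(-17765)=−, sgn(-75361)=−, so -1.
(a,b)_17: α=1, u≡8; β=1, v≡2 (mod 17); (8|17)=+1, (2|17)=+1; sign (−1)^0·+1^1·+1^1 = +1.
(a,b)_13: α=-2, u≡7; β=1, v≡3 (mod 13); (7|13)=-1, (3|13)=+1; sign (−1)^0·-1^1·+1^-2 = -1.
(a,b)_31: α=2, u≡15; β=1, v≡9 (mod 31); (15|31)=-1, (9|31)=+1; sign (−1)^0·-1^1·+1^2 = -1.
(a,b)_3: α=2, u≡1; β=4, v≡2 (mod 3); (1|3)=+1, (2|3)=-1; sign (−1)^0·+1^4·-1^2 = +1.
(a,b)_7: α=4, u≡1; β=0, v≡1 (mod 7); (1|7)=+1, (1|7)=+1; sign (−1)^0·+1^0·+1^4 = +1.
|Ram(-17765, -75361)| = 6, even; anisotropic at {2, 11, 13, 19, 31, ∞}.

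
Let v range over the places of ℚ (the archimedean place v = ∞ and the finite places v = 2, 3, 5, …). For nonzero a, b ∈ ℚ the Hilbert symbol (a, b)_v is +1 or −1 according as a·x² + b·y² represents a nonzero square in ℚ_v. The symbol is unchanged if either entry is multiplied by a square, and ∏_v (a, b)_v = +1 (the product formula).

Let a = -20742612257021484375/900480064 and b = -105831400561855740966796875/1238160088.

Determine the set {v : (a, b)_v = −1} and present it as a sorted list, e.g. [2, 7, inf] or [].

(a, b) ≡ (-4199, -27170) mod (ℚ^×)²; places V = {2, 3, 5, 7, 11, 13, 17, 19, 31, ∞}.
(a,b)_2: α=-6, β=-3; u≡1, v≡7 (mod 8); ε(u)ε(v)=0·1, αω(v)=-6·0, βω(u)=-3·0; sum ≡ 0  ⇒  +1.
(a,b)_13: α=1, u≡8; β=1, v≡1 (mod 13); (8|13)=-1, (1|13)=+1; sign (−1)^0·-1^1·+1^1 = -1.
(a,b)_31: α=-2, u≡24; β=-2, v≡3 (mod 31); (24|31)=-1, (3|31)=-1; sign (−1)^0·-1^-2·-1^-2 = +1.
(a,b)_19: α=1, u≡7; β=1, v≡14 (mod 19); (7|19)=+1, (14|19)=-1; sign (−1)^1·+1^1·-1^1 = +1.
(a,b)_7: α=4, u≡4; β=8, v≡4 (mod 7); (4|7)=+1, (4|7)=+1; sign (−1)^0·+1^8·+1^4 = +1.
(a,b)_3: α=6, u≡1; β=6, v≡1 (mod 3); (1|3)=+1, (1|3)=+1; sign (−1)^0·+1^6·+1^6 = +1.
(a,b)_17: α=3, u≡4; β=4, v≡8 (mod 17); (4|17)=+1, (8|17)=+1; sign (−1)^0·+1^4·+1^3 = +1.
(a,b)_5: α=10, u≡4; β=13, v≡4 (mod 5); (4|5)=+1, (4|5)=+1; sign (−1)^0·+1^13·+1^10 = +1.
(a,b)_11: α=-4, u≡5; β=-5, v≡9 (mod 11); (5|11)=+1, (9|11)=+1; sign (−1)^0·+1^-5·+1^-4 = +1.
(a,b)_∞: sgn(-4199)=−, sgn(-27170)=−, so -1.
(-4199, -27170 / ℚ) ramifies at {13, ∞}: a division algebra.

[13, inf]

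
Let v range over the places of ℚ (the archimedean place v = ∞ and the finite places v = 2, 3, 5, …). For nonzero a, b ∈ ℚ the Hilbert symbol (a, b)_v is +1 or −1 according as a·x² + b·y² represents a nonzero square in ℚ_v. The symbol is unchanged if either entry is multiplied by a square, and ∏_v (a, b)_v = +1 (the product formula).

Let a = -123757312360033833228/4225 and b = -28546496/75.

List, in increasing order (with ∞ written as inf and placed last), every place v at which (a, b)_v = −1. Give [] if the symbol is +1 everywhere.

[11, inf]

Mod squares: a ≡ -1763, b ≡ -1338117. Check v ∈ {∞, 2, 3, 5, 11, 13, 23, 41, 43}.
v=3: a=3^6·(≡1), b=3^-1·(≡1) mod 3; (1|3)=+1, (1|3)=+1; (−1)^{6·-1·1}·(+1)^-1·(+1)^6 = +1.
v=23: a=23^2·(≡13), b=23^1·(≡11) mod 23; (13|23)=+1, (11|23)=-1; (−1)^{2·1·11}·(+1)^1·(-1)^2 = +1.
v=41: a=41^3·(≡33), b=41^1·(≡5) mod 41; (33|41)=+1, (5|41)=+1; (−1)^{3·1·20}·(+1)^1·(+1)^3 = +1.
v=43: a=43^3·(≡30), b=43^1·(≡23) mod 43; (30|43)=-1, (23|43)=+1; (−1)^{3·1·21}·(-1)^1·(+1)^3 = +1.
v=11: a=11^4·(≡6), b=11^1·(≡8) mod 11; (6|11)=-1, (8|11)=-1; (−1)^{4·1·5}·(-1)^1·(-1)^4 = -1.
v=∞: -1763 < 0 and -1338117 < 0  ⇒  (a,b)_∞ = -1.
v=13: a=13^-2·(≡7), b=13^0·(≡10) mod 13; (7|13)=-1, (10|13)=+1; (−1)^{-2·0·6}·(-1)^0·(+1)^-2 = +1.
v=5: a=5^-2·(≡3), b=5^-2·(≡3) mod 5; (3|5)=-1, (3|5)=-1; (−1)^{-2·-2·2}·(-1)^-2·(-1)^-2 = +1.
v=2: v_2(a)=2, v_2(b)=6; units ≡ 5, 3 (mod 8); ε·ε+αω+βω = 0·1+2·1+6·1 ≡ 0  ⇒  (a,b)_2 = +1.
|Ram(-1763, -1338117)| = 2, even; anisotropic at {11, ∞}.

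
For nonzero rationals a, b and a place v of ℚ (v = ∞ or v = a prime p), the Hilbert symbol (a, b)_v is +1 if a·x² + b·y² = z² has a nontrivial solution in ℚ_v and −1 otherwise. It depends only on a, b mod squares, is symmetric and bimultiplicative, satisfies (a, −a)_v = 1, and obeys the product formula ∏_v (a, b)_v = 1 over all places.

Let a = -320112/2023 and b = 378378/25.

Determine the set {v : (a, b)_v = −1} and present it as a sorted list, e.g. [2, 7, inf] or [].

[3, 19]

Mod squares: a ≡ -1729, b ≡ 858. Check v ∈ {∞, 2, 3, 5, 7, 11, 13, 17, 19}.
v=11: a=11^0·(≡1), b=11^1·(≡4) mod 11; (1|11)=+1, (4|11)=+1; (−1)^{0·1·5}·(+1)^1·(+1)^0 = +1.
v=3: a=3^4·(≡2), b=3^3·(≡1) mod 3; (2|3)=-1, (1|3)=+1; (−1)^{4·3·1}·(-1)^3·(+1)^4 = -1.
v=5: a=5^0·(≡1), b=5^-2·(≡3) mod 5; (1|5)=+1, (3|5)=-1; (−1)^{0·-2·2}·(+1)^-2·(-1)^0 = +1.
v=2: v_2(a)=4, v_2(b)=1; units ≡ 7, 5 (mod 8); ε·ε+αω+βω = 1·0+4·1+1·0 ≡ 0  ⇒  (a,b)_2 = +1.
v=17: a=17^-2·(≡7), b=17^0·(≡16) mod 17; (7|17)=-1, (16|17)=+1; (−1)^{-2·0·8}·(-1)^0·(+1)^-2 = +1.
v=∞: -1729 < 0 and 858 > 0  ⇒  (a,b)_∞ = +1.
v=7: a=7^-1·(≡6), b=7^2·(≡2) mod 7; (6|7)=-1, (2|7)=+1; (−1)^{-1·2·3}·(-1)^2·(+1)^-1 = +1.
v=19: a=19^1·(≡9), b=19^0·(≡2) mod 19; (9|19)=+1, (2|19)=-1; (−1)^{1·0·9}·(+1)^0·(-1)^1 = -1.
v=13: a=13^1·(≡3), b=13^1·(≡1) mod 13; (3|13)=+1, (1|13)=+1; (−1)^{1·1·6}·(+1)^1·(+1)^1 = +1.
Ram(-1729, 858) = {3, 19}; no ℚ_3-point on the conic.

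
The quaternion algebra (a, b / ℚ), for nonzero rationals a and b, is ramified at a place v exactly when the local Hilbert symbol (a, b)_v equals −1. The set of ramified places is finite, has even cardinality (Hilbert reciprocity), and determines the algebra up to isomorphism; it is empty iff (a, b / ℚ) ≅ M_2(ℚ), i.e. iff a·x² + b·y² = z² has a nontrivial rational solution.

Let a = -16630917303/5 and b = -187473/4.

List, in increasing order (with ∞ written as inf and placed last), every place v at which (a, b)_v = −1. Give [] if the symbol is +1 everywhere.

[5, 13, 29, inf]

Mod squares: a ≡ -435435, b ≡ -187473. Check v ∈ {∞, 2, 3, 5, 7, 11, 13, 19, 23, 29}.
v=13: a=13^1·(≡6), b=13^1·(≡12) mod 13; (6|13)=-1, (12|13)=+1; (−1)^{1·1·6}·(-1)^1·(+1)^1 = -1.
v=23: a=23^2·(≡8), b=23^1·(≡15) mod 23; (8|23)=+1, (15|23)=-1; (−1)^{2·1·11}·(+1)^1·(-1)^2 = +1.
v=19: a=19^2·(≡6), b=19^1·(≡8) mod 19; (6|19)=+1, (8|19)=-1; (−1)^{2·1·9}·(+1)^1·(-1)^2 = +1.
v=5: a=5^-1·(≡2), b=5^0·(≡3) mod 5; (2|5)=-1, (3|5)=-1; (−1)^{-1·0·2}·(-1)^0·(-1)^-1 = -1.
v=11: a=11^1·(≡1), b=11^1·(≡10) mod 11; (1|11)=+1, (10|11)=-1; (−1)^{1·1·5}·(+1)^1·(-1)^1 = +1.
v=2: v_2(a)=0, v_2(b)=-2; units ≡ 5, 7 (mod 8); ε·ε+αω+βω = 0·1+0·0+-2·1 ≡ 0  ⇒  (a,b)_2 = +1.
v=∞: -435435 < 0 and -187473 < 0  ⇒  (a,b)_∞ = -1.
v=7: a=7^1·(≡2), b=7^0·(≡2) mod 7; (2|7)=+1, (2|7)=+1; (−1)^{1·0·3}·(+1)^0·(+1)^1 = +1.
v=3: a=3^1·(≡1), b=3^1·(≡2) mod 3; (1|3)=+1, (2|3)=-1; (−1)^{1·1·1}·(+1)^1·(-1)^1 = +1.
v=29: a=29^1·(≡22), b=29^0·(≡3) mod 29; (22|29)=+1, (3|29)=-1; (−1)^{1·0·14}·(+1)^0·(-1)^1 = -1.
(-435435, -187473 / ℚ) ramifies at {5, 13, 29, ∞}: a division algebra.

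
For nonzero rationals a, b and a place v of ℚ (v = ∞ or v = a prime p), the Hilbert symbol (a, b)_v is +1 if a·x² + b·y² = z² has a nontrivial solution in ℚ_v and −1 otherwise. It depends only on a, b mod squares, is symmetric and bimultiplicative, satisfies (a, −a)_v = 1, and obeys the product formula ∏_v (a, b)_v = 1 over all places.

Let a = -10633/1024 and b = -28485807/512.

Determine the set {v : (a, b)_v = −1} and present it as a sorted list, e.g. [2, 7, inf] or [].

(a, b) ≡ (-217, -1162686) mod (ℚ^×)²; places V = {2, 3, 7, 19, 31, 47, ∞}.
(a,b)_∞: sgn(-217)=−, sgn(-1162686)=−, so -1.
(a,b)_3: α=0, u≡2; β=1, v≡2 (mod 3); (2|3)=-1, (2|3)=-1; sign (−1)^0·-1^1·-1^0 = -1.
(a,b)_19: α=0, u≡6; β=1, v≡1 (mod 19); (6|19)=+1, (1|19)=+1; sign (−1)^0·+1^1·+1^0 = +1.
(a,b)_31: α=1, u≡29; β=1, v≡10 (mod 31); (29|31)=-1, (10|31)=+1; sign (−1)^1·-1^1·+1^1 = +1.
(a,b)_2: α=-10, β=-9; u≡7, v≡1 (mod 8); ε(u)ε(v)=1·0, αω(v)=-10·0, βω(u)=-9·0; sum ≡ 0  ⇒  +1.
(a,b)_47: α=0, u≡34; β=1, v≡22 (mod 47); (34|47)=+1, (22|47)=-1; sign (−1)^0·+1^1·-1^0 = +1.
(a,b)_7: α=3, u≡2; β=3, v≡6 (mod 7); (2|7)=+1, (6|7)=-1; sign (−1)^1·+1^3·-1^3 = +1.
Ram(-217, -1162686) = {3, ∞}; no ℚ_3-point on the conic.

[3, inf]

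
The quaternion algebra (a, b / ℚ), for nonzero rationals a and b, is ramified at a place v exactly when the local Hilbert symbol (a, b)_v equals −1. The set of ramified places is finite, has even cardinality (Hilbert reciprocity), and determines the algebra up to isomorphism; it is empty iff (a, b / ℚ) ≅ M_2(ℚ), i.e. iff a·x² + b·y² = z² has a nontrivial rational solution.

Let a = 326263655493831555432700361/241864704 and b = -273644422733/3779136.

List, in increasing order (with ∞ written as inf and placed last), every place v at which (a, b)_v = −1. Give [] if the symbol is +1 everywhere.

(a, b) ≡ (28255601, -237677) mod (ℚ^×)²; places V = {2, 3, 11, 17, 29, 31, 37, 41, 43, 47, ∞}.
(a,b)_11: α=3, u≡4; β=1, v≡10 (mod 11); (4|11)=+1, (10|11)=-1; sign (−1)^1·+1^1·-1^3 = +1.
(a,b)_3: α=-10, u≡2; β=-10, v≡1 (mod 3); (2|3)=-1, (1|3)=+1; sign (−1)^0·-1^-10·+1^-10 = +1.
(a,b)_37: α=0, u≡30; β=2, v≡21 (mod 37); (30|37)=+1, (21|37)=+1; sign (−1)^0·+1^2·+1^0 = +1.
(a,b)_17: α=4, u≡14; β=1, v≡3 (mod 17); (14|17)=-1, (3|17)=-1; sign (−1)^0·-1^1·-1^4 = -1.
(a,b)_31: α=3, u≡14; β=1, v≡27 (mod 31); (14|31)=+1, (27|31)=-1; sign (−1)^1·+1^1·-1^3 = +1.
(a,b)_43: α=1, u≡21; β=0, v≡30 (mod 43); (21|43)=+1, (30|43)=-1; sign (−1)^0·+1^0·-1^1 = -1.
(a,b)_2: α=-12, β=-6; u≡1, v≡3 (mod 8); ε(u)ε(v)=0·1, αω(v)=-12·1, βω(u)=-6·0; sum ≡ 0  ⇒  +1.
(a,b)_41: α=3, u≡33; β=1, v≡18 (mod 41); (33|41)=+1, (18|41)=+1; sign (−1)^0·+1^1·+1^3 = +1.
(a,b)_29: α=4, u≡3; β=2, v≡13 (mod 29); (3|29)=-1, (13|29)=+1; sign (−1)^0·-1^2·+1^4 = +1.
(a,b)_47: α=1, u≡27; β=0, v≡25 (mod 47); (27|47)=+1, (25|47)=+1; sign (−1)^0·+1^0·+1^1 = +1.
(a,b)_∞: sgn(28255601)=+, sgn(-237677)=−, so +1.
Ram(28255601, -237677) = {17, 43}; no ℚ_17-point on the conic.

[17, 43]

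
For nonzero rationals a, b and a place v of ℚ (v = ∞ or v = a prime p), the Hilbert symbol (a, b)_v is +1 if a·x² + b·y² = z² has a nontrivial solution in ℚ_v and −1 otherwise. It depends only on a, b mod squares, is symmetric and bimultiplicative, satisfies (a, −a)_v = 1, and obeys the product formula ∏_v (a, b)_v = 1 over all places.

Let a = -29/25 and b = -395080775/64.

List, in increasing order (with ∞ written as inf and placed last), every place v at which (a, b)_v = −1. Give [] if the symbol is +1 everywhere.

(a, b) ≡ (-29, -18791) mod (ℚ^×)²; places V = {2, 5, 19, 23, 29, 43, ∞}.
(a,b)_19: α=0, u≡11; β=1, v≡12 (mod 19); (11|19)=+1, (12|19)=-1; sign (−1)^0·+1^1·-1^0 = +1.
(a,b)_2: α=0, β=-6; u≡3, v≡1 (mod 8); ε(u)ε(v)=1·0, αω(v)=0·0, βω(u)=-6·1; sum ≡ 0  ⇒  +1.
(a,b)_23: α=0, u≡20; β=1, v≡21 (mod 23); (20|23)=-1, (21|23)=-1; sign (−1)^0·-1^1·-1^0 = -1.
(a,b)_5: α=-2, u≡1; β=2, v≡1 (mod 5); (1|5)=+1, (1|5)=+1; sign (−1)^0·+1^2·+1^-2 = +1.
(a,b)_29: α=1, u≡22; β=2, v≡9 (mod 29); (22|29)=+1, (9|29)=+1; sign (−1)^0·+1^2·+1^1 = +1.
(a,b)_43: α=0, u≡4; β=1, v≡15 (mod 43); (4|43)=+1, (15|43)=+1; sign (−1)^0·+1^1·+1^0 = +1.
(a,b)_∞: sgn(-29)=−, sgn(-18791)=−, so -1.
Ram(-29, -18791) = {23, ∞}; no ℚ_23-point on the conic.

[23, inf]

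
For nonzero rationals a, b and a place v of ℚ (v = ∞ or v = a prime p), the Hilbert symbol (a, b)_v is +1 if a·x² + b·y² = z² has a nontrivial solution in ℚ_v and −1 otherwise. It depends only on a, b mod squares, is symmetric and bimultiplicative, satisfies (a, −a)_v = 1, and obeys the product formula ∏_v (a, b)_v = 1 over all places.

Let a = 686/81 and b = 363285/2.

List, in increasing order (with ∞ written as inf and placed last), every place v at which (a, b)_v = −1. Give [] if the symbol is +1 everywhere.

[2, 3, 7, 23]

(a, b) ≡ (14, 8970) mod (ℚ^×)²; places V = {2, 3, 5, 7, 13, 23, ∞}.
(a,b)_23: α=0, u≡15; β=1, v≡20 (mod 23); (15|23)=-1, (20|23)=-1; sign (−1)^0·-1^1·-1^0 = -1.
(a,b)_7: α=3, u≡4; β=0, v≡3 (mod 7); (4|7)=+1, (3|7)=-1; sign (−1)^0·+1^0·-1^3 = -1.
(a,b)_3: α=-4, u≡2; β=5, v≡2 (mod 3); (2|3)=-1, (2|3)=-1; sign (−1)^0·-1^5·-1^-4 = -1.
(a,b)_5: α=0, u≡1; β=1, v≡1 (mod 5); (1|5)=+1, (1|5)=+1; sign (−1)^0·+1^1·+1^0 = +1.
(a,b)_13: α=0, u≡12; β=1, v≡4 (mod 13); (12|13)=+1, (4|13)=+1; sign (−1)^0·+1^1·+1^0 = +1.
(a,b)_2: α=1, β=-1; u≡7, v≡5 (mod 8); ε(u)ε(v)=1·0, αω(v)=1·1, βω(u)=-1·0; sum ≡ 1  ⇒  -1.
(a,b)_∞: sgn(14)=+, sgn(8970)=+, so +1.
Ram(14, 8970) = {2, 3, 7, 23}; no ℚ_2-point on the conic.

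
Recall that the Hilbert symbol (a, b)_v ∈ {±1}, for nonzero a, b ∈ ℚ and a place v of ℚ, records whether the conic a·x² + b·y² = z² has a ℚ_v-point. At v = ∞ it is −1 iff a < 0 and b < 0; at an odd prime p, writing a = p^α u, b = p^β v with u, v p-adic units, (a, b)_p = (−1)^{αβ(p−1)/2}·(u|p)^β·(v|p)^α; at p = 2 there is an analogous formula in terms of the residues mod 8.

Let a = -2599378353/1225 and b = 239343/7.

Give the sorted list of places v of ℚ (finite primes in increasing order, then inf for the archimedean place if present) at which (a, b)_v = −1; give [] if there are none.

Mod squares: a ≡ -1708993, b ≡ 4641. Check v ∈ {∞, 2, 3, 5, 7, 11, 13, 17, 19, 37}.
v=∞: -1708993 < 0 and 4641 > 0  ⇒  (a,b)_∞ = +1.
v=37: a=37^1·(≡24), b=37^0·(≡25) mod 37; (24|37)=-1, (25|37)=+1; (−1)^{1·0·18}·(-1)^0·(+1)^1 = +1.
v=3: a=3^2·(≡2), b=3^1·(≡2) mod 3; (2|3)=-1, (2|3)=-1; (−1)^{2·1·1}·(-1)^1·(-1)^2 = -1.
v=11: a=11^1·(≡9), b=11^0·(≡7) mod 11; (9|11)=+1, (7|11)=-1; (−1)^{1·0·5}·(+1)^0·(-1)^1 = -1.
v=2: v_2(a)=0, v_2(b)=0; units ≡ 7, 1 (mod 8); ε·ε+αω+βω = 1·0+0·0+0·0 ≡ 0  ⇒  (a,b)_2 = +1.
v=17: a=17^1·(≡4), b=17^1·(≡15) mod 17; (4|17)=+1, (15|17)=+1; (−1)^{1·1·8}·(+1)^1·(+1)^1 = +1.
v=7: a=7^-2·(≡4), b=7^-1·(≡6) mod 7; (4|7)=+1, (6|7)=-1; (−1)^{-2·-1·3}·(+1)^-1·(-1)^-2 = +1.
v=5: a=5^-2·(≡3), b=5^0·(≡4) mod 5; (3|5)=-1, (4|5)=+1; (−1)^{-2·0·2}·(-1)^0·(+1)^-2 = +1.
v=13: a=13^3·(≡11), b=13^1·(≡6) mod 13; (11|13)=-1, (6|13)=-1; (−1)^{3·1·6}·(-1)^1·(-1)^3 = +1.
v=19: a=19^1·(≡2), b=19^2·(≡16) mod 19; (2|19)=-1, (16|19)=+1; (−1)^{1·2·9}·(-1)^2·(+1)^1 = +1.
|Ram(-1708993, 4641)| = 2, even; anisotropic at {3, 11}.

[3, 11]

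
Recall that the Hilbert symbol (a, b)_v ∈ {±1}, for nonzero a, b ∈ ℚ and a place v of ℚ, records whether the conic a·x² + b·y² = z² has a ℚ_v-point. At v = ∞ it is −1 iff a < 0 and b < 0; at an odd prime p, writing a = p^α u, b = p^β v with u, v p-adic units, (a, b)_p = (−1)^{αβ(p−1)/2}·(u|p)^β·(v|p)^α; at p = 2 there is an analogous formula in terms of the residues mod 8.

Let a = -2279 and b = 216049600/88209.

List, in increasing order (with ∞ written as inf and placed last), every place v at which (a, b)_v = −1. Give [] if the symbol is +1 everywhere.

[]

Mod squares: a ≡ -2279, b ≡ 799. Check v ∈ {∞, 2, 3, 5, 11, 13, 17, 43, 47, 53}.
v=53: a=53^1·(≡10), b=53^0·(≡36) mod 53; (10|53)=+1, (36|53)=+1; (−1)^{1·0·26}·(+1)^0·(+1)^1 = +1.
v=17: a=17^0·(≡16), b=17^1·(≡15) mod 17; (16|17)=+1, (15|17)=+1; (−1)^{0·1·8}·(+1)^1·(+1)^0 = +1.
v=13: a=13^0·(≡9), b=13^2·(≡8) mod 13; (9|13)=+1, (8|13)=-1; (−1)^{0·2·6}·(+1)^2·(-1)^0 = +1.
v=2: v_2(a)=0, v_2(b)=6; units ≡ 1, 7 (mod 8); ε·ε+αω+βω = 0·1+0·0+6·0 ≡ 0  ⇒  (a,b)_2 = +1.
v=11: a=11^0·(≡9), b=11^-2·(≡10) mod 11; (9|11)=+1, (10|11)=-1; (−1)^{0·-2·5}·(+1)^-2·(-1)^0 = +1.
v=3: a=3^0·(≡1), b=3^-6·(≡1) mod 3; (1|3)=+1, (1|3)=+1; (−1)^{0·-6·1}·(+1)^-6·(+1)^0 = +1.
v=43: a=43^1·(≡33), b=43^0·(≡25) mod 43; (33|43)=-1, (25|43)=+1; (−1)^{1·0·21}·(-1)^0·(+1)^1 = +1.
v=5: a=5^0·(≡1), b=5^2·(≡1) mod 5; (1|5)=+1, (1|5)=+1; (−1)^{0·2·2}·(+1)^2·(+1)^0 = +1.
v=47: a=47^0·(≡24), b=47^1·(≡27) mod 47; (24|47)=+1, (27|47)=+1; (−1)^{0·1·23}·(+1)^1·(+1)^0 = +1.
v=∞: -2279 < 0 and 799 > 0  ⇒  (a,b)_∞ = +1.
Ram(a, b) = ∅: the form -2279·x² + 799·y² − z² is isotropic over every ℚ_v, so by Hasse–Minkowski it is isotropic over ℚ.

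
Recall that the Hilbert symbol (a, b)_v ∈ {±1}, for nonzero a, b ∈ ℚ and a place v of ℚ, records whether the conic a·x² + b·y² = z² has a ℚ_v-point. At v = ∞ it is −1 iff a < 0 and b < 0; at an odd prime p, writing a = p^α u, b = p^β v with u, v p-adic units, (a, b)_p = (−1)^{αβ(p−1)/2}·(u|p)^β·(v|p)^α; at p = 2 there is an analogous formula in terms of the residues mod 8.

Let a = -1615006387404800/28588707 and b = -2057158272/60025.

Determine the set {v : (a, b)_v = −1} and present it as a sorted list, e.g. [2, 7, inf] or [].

[19, inf]

(a, b) ≡ (-1397526, -60762) mod (ℚ^×)²; places V = {2, 3, 5, 7, 13, 19, 23, 41, ∞}.
(a,b)_∞: sgn(-1397526)=−, sgn(-60762)=−, so -1.
(a,b)_2: α=19, β=7; u≡5, v≡3 (mod 8); ε(u)ε(v)=0·1, αω(v)=19·1, βω(u)=7·1; sum ≡ 0  ⇒  +1.
(a,b)_41: α=1, u≡15; β=1, v≡19 (mod 41); (15|41)=-1, (19|41)=-1; sign (−1)^0·-1^1·-1^1 = +1.
(a,b)_7: α=-6, u≡6; β=-4, v≡5 (mod 7); (6|7)=-1, (5|7)=-1; sign (−1)^0·-1^-4·-1^-6 = +1.
(a,b)_19: α=1, u≡2; β=1, v≡3 (mod 19); (2|19)=-1, (3|19)=-1; sign (−1)^1·-1^1·-1^1 = -1.
(a,b)_13: α=1, u≡6; β=1, v≡6 (mod 13); (6|13)=-1, (6|13)=-1; sign (−1)^0·-1^1·-1^1 = +1.
(a,b)_23: α=3, u≡16; β=2, v≡4 (mod 23); (16|23)=+1, (4|23)=+1; sign (−1)^0·+1^2·+1^3 = +1.
(a,b)_5: α=2, u≡4; β=-2, v≡3 (mod 5); (4|5)=+1, (3|5)=-1; sign (−1)^0·+1^-2·-1^2 = +1.
(a,b)_3: α=-5, u≡1; β=1, v≡2 (mod 3); (1|3)=+1, (2|3)=-1; sign (−1)^1·+1^1·-1^-5 = +1.
|Ram(-1397526, -60762)| = 2, even; anisotropic at {19, ∞}.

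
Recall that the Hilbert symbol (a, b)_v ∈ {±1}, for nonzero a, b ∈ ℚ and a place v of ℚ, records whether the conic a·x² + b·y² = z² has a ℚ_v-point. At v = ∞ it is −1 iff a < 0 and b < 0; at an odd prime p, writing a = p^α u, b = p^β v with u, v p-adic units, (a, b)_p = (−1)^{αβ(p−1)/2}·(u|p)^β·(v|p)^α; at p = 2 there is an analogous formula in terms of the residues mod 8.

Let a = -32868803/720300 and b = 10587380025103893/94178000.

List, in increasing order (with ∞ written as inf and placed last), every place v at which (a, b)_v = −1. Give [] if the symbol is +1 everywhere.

[3, 19]

Mod squares: a ≡ -969, b ≡ 185. Check v ∈ {∞, 2, 3, 5, 7, 11, 17, 19, 23, 29, 31, 37}.
v=31: a=31^0·(≡29), b=31^-2·(≡11) mod 31; (29|31)=-1, (11|31)=-1; (−1)^{0·-2·15}·(-1)^-2·(-1)^0 = +1.
v=29: a=29^2·(≡10), b=29^0·(≡3) mod 29; (10|29)=-1, (3|29)=-1; (−1)^{2·0·14}·(-1)^0·(-1)^2 = +1.
v=37: a=37^0·(≡7), b=37^1·(≡31) mod 37; (7|37)=+1, (31|37)=-1; (−1)^{0·1·18}·(+1)^1·(-1)^0 = +1.
v=2: v_2(a)=-2, v_2(b)=-4; units ≡ 7, 1 (mod 8); ε·ε+αω+βω = 1·0+-2·0+-4·0 ≡ 0  ⇒  (a,b)_2 = +1.
v=5: a=5^-2·(≡1), b=5^-3·(≡2) mod 5; (1|5)=+1, (2|5)=-1; (−1)^{-2·-3·2}·(+1)^-3·(-1)^-2 = +1.
v=23: a=23^0·(≡22), b=23^4·(≡12) mod 23; (22|23)=-1, (12|23)=+1; (−1)^{0·4·11}·(-1)^4·(+1)^0 = +1.
v=11: a=11^2·(≡10), b=11^2·(≡9) mod 11; (10|11)=-1, (9|11)=+1; (−1)^{2·2·5}·(-1)^2·(+1)^2 = +1.
v=7: a=7^-4·(≡2), b=7^-2·(≡6) mod 7; (2|7)=+1, (6|7)=-1; (−1)^{-4·-2·3}·(+1)^-2·(-1)^-4 = +1.
v=19: a=19^1·(≡7), b=19^2·(≡2) mod 19; (7|19)=+1, (2|19)=-1; (−1)^{1·2·9}·(+1)^2·(-1)^1 = -1.
v=∞: -969 < 0 and 185 > 0  ⇒  (a,b)_∞ = +1.
v=17: a=17^1·(≡7), b=17^2·(≡4) mod 17; (7|17)=-1, (4|17)=+1; (−1)^{1·2·8}·(-1)^2·(+1)^1 = +1.
v=3: a=3^-1·(≡1), b=3^4·(≡2) mod 3; (1|3)=+1, (2|3)=-1; (−1)^{-1·4·1}·(+1)^4·(-1)^-1 = -1.
(-969, 185 / ℚ) ramifies at {3, 19}: a division algebra.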